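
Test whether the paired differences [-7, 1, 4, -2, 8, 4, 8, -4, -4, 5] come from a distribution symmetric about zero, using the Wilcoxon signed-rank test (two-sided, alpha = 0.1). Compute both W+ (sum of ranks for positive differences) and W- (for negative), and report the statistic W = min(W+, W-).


Step 1: Drop any zero differences (none here) and take |d_i|.
|d| = [7, 1, 4, 2, 8, 4, 8, 4, 4, 5]
Step 2: Midrank |d_i| (ties get averaged ranks).
ranks: |7|->8, |1|->1, |4|->4.5, |2|->2, |8|->9.5, |4|->4.5, |8|->9.5, |4|->4.5, |4|->4.5, |5|->7
Step 3: Attach original signs; sum ranks with positive sign and with negative sign.
W+ = 1 + 4.5 + 9.5 + 4.5 + 9.5 + 7 = 36
W- = 8 + 2 + 4.5 + 4.5 = 19
(Check: W+ + W- = 55 should equal n(n+1)/2 = 55.)
Step 4: Test statistic W = min(W+, W-) = 19.
Step 5: Ties in |d|, so use the tie-corrected normal approximation.
        E[W] = n(n+1)/4 = 10*11/4 = 27.5.
        Tie groups: |d|=4 (t=4), |d|=8 (t=2); sum(t^3 - t) = 66.
        Var[W] = n(n+1)(2n+1)/24 - sum(t^3-t)/48 = 2310/24 - 66/48 = 94.875.
        z = (W - E[W]) / sqrt(Var[W]) = (19 - 27.5) / 9.7404 = -0.8727.
        Two-sided p = 2*Phi(z) = 0.382851.
Step 6: alpha = 0.1. fail to reject H0.

W+ = 36, W- = 19, W = min = 19, p = 0.382851, fail to reject H0.


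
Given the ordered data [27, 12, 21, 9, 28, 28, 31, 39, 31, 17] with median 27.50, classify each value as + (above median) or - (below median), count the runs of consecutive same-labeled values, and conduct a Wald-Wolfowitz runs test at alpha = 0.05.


Step 1: Compute median = 27.50; label A = above, B = below.
Labels in order: BBBBAAAAAB  (n_A = 5, n_B = 5)
Step 2: Count runs R = 3.
Step 3: Under H0 (random ordering), E[R] = 2*n_A*n_B/(n_A+n_B) + 1 = 2*5*5/10 + 1 = 6.0000.
        Var[R] = 2*n_A*n_B*(2*n_A*n_B - n_A - n_B) / ((n_A+n_B)^2 * (n_A+n_B-1)) = 2000/900 = 2.2222.
        SD[R] = 1.4907.
Step 4: Continuity-corrected z = (R + 0.5 - E[R]) / SD[R] = (3 + 0.5 - 6.0000) / 1.4907 = -1.6771.
Step 5: Two-sided p-value via normal approximation = 2*(1 - Phi(|z|)) = 0.093533.
Step 6: alpha = 0.05. fail to reject H0.

R = 3, z = -1.6771, p = 0.093533, fail to reject H0.


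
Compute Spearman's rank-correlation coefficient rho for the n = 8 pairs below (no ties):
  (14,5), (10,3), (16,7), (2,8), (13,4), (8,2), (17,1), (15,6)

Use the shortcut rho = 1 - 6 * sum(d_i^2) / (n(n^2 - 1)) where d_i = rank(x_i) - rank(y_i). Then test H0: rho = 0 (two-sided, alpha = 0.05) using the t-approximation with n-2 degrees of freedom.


Step 1: Rank x and y separately (midranks; no ties here).
rank(x): 14->5, 10->3, 16->7, 2->1, 13->4, 8->2, 17->8, 15->6
rank(y): 5->5, 3->3, 7->7, 8->8, 4->4, 2->2, 1->1, 6->6
Step 2: d_i = R_x(i) - R_y(i); compute d_i^2.
  (5-5)^2=0, (3-3)^2=0, (7-7)^2=0, (1-8)^2=49, (4-4)^2=0, (2-2)^2=0, (8-1)^2=49, (6-6)^2=0
sum(d^2) = 98.
Step 3: rho = 1 - 6*98 / (8*(8^2 - 1)) = 1 - 588/504 = -0.166667.
Step 4: Under H0, t = rho * sqrt((n-2)/(1-rho^2)) = -0.4140 ~ t(6).
Step 5: Two-sided p-value from the t-distribution with 6 df = 0.693239.
Step 6: alpha = 0.05. fail to reject H0.

rho = -0.1667, p = 0.693239, fail to reject H0 at alpha = 0.05.


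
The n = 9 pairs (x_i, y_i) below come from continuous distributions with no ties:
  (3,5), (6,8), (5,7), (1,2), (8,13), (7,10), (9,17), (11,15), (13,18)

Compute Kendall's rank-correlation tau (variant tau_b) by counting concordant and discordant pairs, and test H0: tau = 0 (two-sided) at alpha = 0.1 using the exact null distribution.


Step 1: Enumerate the 36 unordered pairs (i,j) with i<j and classify each by sign(x_j-x_i) * sign(y_j-y_i).
  (1,2):dx=+3,dy=+3->C; (1,3):dx=+2,dy=+2->C; (1,4):dx=-2,dy=-3->C; (1,5):dx=+5,dy=+8->C
  (1,6):dx=+4,dy=+5->C; (1,7):dx=+6,dy=+12->C; (1,8):dx=+8,dy=+10->C; (1,9):dx=+10,dy=+13->C
  (2,3):dx=-1,dy=-1->C; (2,4):dx=-5,dy=-6->C; (2,5):dx=+2,dy=+5->C; (2,6):dx=+1,dy=+2->C
  (2,7):dx=+3,dy=+9->C; (2,8):dx=+5,dy=+7->C; (2,9):dx=+7,dy=+10->C; (3,4):dx=-4,dy=-5->C
  (3,5):dx=+3,dy=+6->C; (3,6):dx=+2,dy=+3->C; (3,7):dx=+4,dy=+10->C; (3,8):dx=+6,dy=+8->C
  (3,9):dx=+8,dy=+11->C; (4,5):dx=+7,dy=+11->C; (4,6):dx=+6,dy=+8->C; (4,7):dx=+8,dy=+15->C
  (4,8):dx=+10,dy=+13->C; (4,9):dx=+12,dy=+16->C; (5,6):dx=-1,dy=-3->C; (5,7):dx=+1,dy=+4->C
  (5,8):dx=+3,dy=+2->C; (5,9):dx=+5,dy=+5->C; (6,7):dx=+2,dy=+7->C; (6,8):dx=+4,dy=+5->C
  (6,9):dx=+6,dy=+8->C; (7,8):dx=+2,dy=-2->D; (7,9):dx=+4,dy=+1->C; (8,9):dx=+2,dy=+3->C
Step 2: C = 35, D = 1, total pairs = 36.
Step 3: tau = (C - D)/(n(n-1)/2) = (35 - 1)/36 = 0.944444.
Step 4: Exact two-sided p-value (enumerate n! = 362880 permutations of y under H0): p = 0.000050.
Step 5: alpha = 0.1. reject H0.

tau_b = 0.9444 (C=35, D=1), p = 0.000050, reject H0.


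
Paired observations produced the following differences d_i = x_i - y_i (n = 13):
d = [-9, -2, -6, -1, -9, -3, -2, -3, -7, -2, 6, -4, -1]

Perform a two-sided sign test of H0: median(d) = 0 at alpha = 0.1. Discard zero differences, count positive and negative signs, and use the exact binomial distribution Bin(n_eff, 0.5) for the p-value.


Step 1: Discard zero differences. Original n = 13; n_eff = number of nonzero differences = 13.
Nonzero differences (with sign): -9, -2, -6, -1, -9, -3, -2, -3, -7, -2, +6, -4, -1
Step 2: Count signs: positive = 1, negative = 12.
Step 3: Under H0: P(positive) = 0.5, so the number of positives S ~ Bin(13, 0.5).
Step 4: Two-sided exact p-value = sum of Bin(13,0.5) probabilities at or below the observed probability = 0.003418.
Step 5: alpha = 0.1. reject H0.

n_eff = 13, pos = 1, neg = 12, p = 0.003418, reject H0.


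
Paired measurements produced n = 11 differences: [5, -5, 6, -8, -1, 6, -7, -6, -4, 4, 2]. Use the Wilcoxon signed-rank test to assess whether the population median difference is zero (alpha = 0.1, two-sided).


Step 1: Drop any zero differences (none here) and take |d_i|.
|d| = [5, 5, 6, 8, 1, 6, 7, 6, 4, 4, 2]
Step 2: Midrank |d_i| (ties get averaged ranks).
ranks: |5|->5.5, |5|->5.5, |6|->8, |8|->11, |1|->1, |6|->8, |7|->10, |6|->8, |4|->3.5, |4|->3.5, |2|->2
Step 3: Attach original signs; sum ranks with positive sign and with negative sign.
W+ = 5.5 + 8 + 8 + 3.5 + 2 = 27
W- = 5.5 + 11 + 1 + 10 + 8 + 3.5 = 39
(Check: W+ + W- = 66 should equal n(n+1)/2 = 66.)
Step 4: Test statistic W = min(W+, W-) = 27.
Step 5: Ties in |d|, so use the tie-corrected normal approximation.
        E[W] = n(n+1)/4 = 11*12/4 = 33.
        Tie groups: |d|=4 (t=2), |d|=5 (t=2), |d|=6 (t=3); sum(t^3 - t) = 36.
        Var[W] = n(n+1)(2n+1)/24 - sum(t^3-t)/48 = 3036/24 - 36/48 = 125.75.
        z = (W - E[W]) / sqrt(Var[W]) = (27 - 33) / 11.2138 = -0.5351.
        Two-sided p = 2*Phi(z) = 0.592613.
Step 6: alpha = 0.1. fail to reject H0.

W+ = 27, W- = 39, W = min = 27, p = 0.592613, fail to reject H0.


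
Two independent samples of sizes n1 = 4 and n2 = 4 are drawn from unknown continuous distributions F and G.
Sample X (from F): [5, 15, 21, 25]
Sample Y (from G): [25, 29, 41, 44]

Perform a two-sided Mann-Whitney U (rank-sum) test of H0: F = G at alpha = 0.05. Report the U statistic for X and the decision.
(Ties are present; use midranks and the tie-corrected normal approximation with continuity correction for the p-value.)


Step 1: Combine and sort all 8 observations; assign midranks.
sorted (value, group): (5,X), (15,X), (21,X), (25,X), (25,Y), (29,Y), (41,Y), (44,Y)
ranks: 5->1, 15->2, 21->3, 25->4.5, 25->4.5, 29->6, 41->7, 44->8
Step 2: Rank sum for X: R1 = 1 + 2 + 3 + 4.5 = 10.5.
Step 3: U_X = R1 - n1(n1+1)/2 = 10.5 - 4*5/2 = 10.5 - 10 = 0.5.
       U_Y = n1*n2 - U_X = 16 - 0.5 = 15.5.
Step 4: Ties are present, so use the tie-corrected normal approximation (with continuity correction) for the p-value.
Step 5: p-value = 0.042066; compare to alpha = 0.05. reject H0.

U_X = 0.5, p = 0.042066, reject H0 at alpha = 0.05.


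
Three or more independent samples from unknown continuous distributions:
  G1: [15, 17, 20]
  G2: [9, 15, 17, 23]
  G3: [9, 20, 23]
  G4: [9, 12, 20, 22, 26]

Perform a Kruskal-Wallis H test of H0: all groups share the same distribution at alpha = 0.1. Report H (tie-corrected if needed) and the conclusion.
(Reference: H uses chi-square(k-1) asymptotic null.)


Step 1: Combine all N = 15 observations and assign midranks.
sorted (value, group, rank): (9,G2,2), (9,G3,2), (9,G4,2), (12,G4,4), (15,G1,5.5), (15,G2,5.5), (17,G1,7.5), (17,G2,7.5), (20,G1,10), (20,G3,10), (20,G4,10), (22,G4,12), (23,G2,13.5), (23,G3,13.5), (26,G4,15)
Step 2: Sum ranks within each group.
R_1 = 23 (n_1 = 3)
R_2 = 28.5 (n_2 = 4)
R_3 = 25.5 (n_3 = 3)
R_4 = 43 (n_4 = 5)
Step 3: H = 12/(N(N+1)) * sum(R_i^2/n_i) - 3(N+1)
     = 12/(15*16) * (23^2/3 + 28.5^2/4 + 25.5^2/3 + 43^2/5) - 3*16
     = 0.050000 * 965.946 - 48
     = 0.297292.
Step 4: Ties present; correction factor C = 1 - 66/(15^3 - 15) = 0.980357. Corrected H = 0.297292 / 0.980357 = 0.303248.
Step 5: Under H0, H ~ chi^2(3); p-value = 0.959416.
Step 6: alpha = 0.1. fail to reject H0.

H = 0.3032, df = 3, p = 0.959416, fail to reject H0.


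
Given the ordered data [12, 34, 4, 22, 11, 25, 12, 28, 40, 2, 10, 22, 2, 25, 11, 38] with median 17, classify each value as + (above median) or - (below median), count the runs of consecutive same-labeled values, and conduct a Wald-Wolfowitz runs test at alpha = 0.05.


Step 1: Compute median = 17; label A = above, B = below.
Labels in order: BABABABAABBABABA  (n_A = 8, n_B = 8)
Step 2: Count runs R = 14.
Step 3: Under H0 (random ordering), E[R] = 2*n_A*n_B/(n_A+n_B) + 1 = 2*8*8/16 + 1 = 9.0000.
        Var[R] = 2*n_A*n_B*(2*n_A*n_B - n_A - n_B) / ((n_A+n_B)^2 * (n_A+n_B-1)) = 14336/3840 = 3.7333.
        SD[R] = 1.9322.
Step 4: Continuity-corrected z = (R - 0.5 - E[R]) / SD[R] = (14 - 0.5 - 9.0000) / 1.9322 = 2.3290.
Step 5: Two-sided p-value via normal approximation = 2*(1 - Phi(|z|)) = 0.019861.
Step 6: alpha = 0.05. reject H0.

R = 14, z = 2.3290, p = 0.019861, reject H0.


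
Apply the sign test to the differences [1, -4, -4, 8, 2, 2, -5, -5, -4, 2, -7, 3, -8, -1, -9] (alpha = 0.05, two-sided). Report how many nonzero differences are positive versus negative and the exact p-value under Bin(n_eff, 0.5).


Step 1: Discard zero differences. Original n = 15; n_eff = number of nonzero differences = 15.
Nonzero differences (with sign): +1, -4, -4, +8, +2, +2, -5, -5, -4, +2, -7, +3, -8, -1, -9
Step 2: Count signs: positive = 6, negative = 9.
Step 3: Under H0: P(positive) = 0.5, so the number of positives S ~ Bin(15, 0.5).
Step 4: Two-sided exact p-value = sum of Bin(15,0.5) probabilities at or below the observed probability = 0.607239.
Step 5: alpha = 0.05. fail to reject H0.

n_eff = 15, pos = 6, neg = 9, p = 0.607239, fail to reject H0.


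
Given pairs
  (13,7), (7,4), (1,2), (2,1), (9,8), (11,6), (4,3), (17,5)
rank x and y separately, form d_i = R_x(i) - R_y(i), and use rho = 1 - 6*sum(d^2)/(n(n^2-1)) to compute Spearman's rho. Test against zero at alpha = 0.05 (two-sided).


Step 1: Rank x and y separately (midranks; no ties here).
rank(x): 13->7, 7->4, 1->1, 2->2, 9->5, 11->6, 4->3, 17->8
rank(y): 7->7, 4->4, 2->2, 1->1, 8->8, 6->6, 3->3, 5->5
Step 2: d_i = R_x(i) - R_y(i); compute d_i^2.
  (7-7)^2=0, (4-4)^2=0, (1-2)^2=1, (2-1)^2=1, (5-8)^2=9, (6-6)^2=0, (3-3)^2=0, (8-5)^2=9
sum(d^2) = 20.
Step 3: rho = 1 - 6*20 / (8*(8^2 - 1)) = 1 - 120/504 = 0.761905.
Step 4: Under H0, t = rho * sqrt((n-2)/(1-rho^2)) = 2.8814 ~ t(6).
Step 5: Two-sided p-value from the t-distribution with 6 df = 0.028005.
Step 6: alpha = 0.05. reject H0.

rho = 0.7619, p = 0.028005, reject H0 at alpha = 0.05.


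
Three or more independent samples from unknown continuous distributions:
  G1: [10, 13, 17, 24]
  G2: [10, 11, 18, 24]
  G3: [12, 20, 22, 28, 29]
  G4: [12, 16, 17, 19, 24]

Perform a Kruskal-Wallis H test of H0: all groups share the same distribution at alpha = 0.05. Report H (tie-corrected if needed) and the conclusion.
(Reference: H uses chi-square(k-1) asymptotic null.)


Step 1: Combine all N = 18 observations and assign midranks.
sorted (value, group, rank): (10,G1,1.5), (10,G2,1.5), (11,G2,3), (12,G3,4.5), (12,G4,4.5), (13,G1,6), (16,G4,7), (17,G1,8.5), (17,G4,8.5), (18,G2,10), (19,G4,11), (20,G3,12), (22,G3,13), (24,G1,15), (24,G2,15), (24,G4,15), (28,G3,17), (29,G3,18)
Step 2: Sum ranks within each group.
R_1 = 31 (n_1 = 4)
R_2 = 29.5 (n_2 = 4)
R_3 = 64.5 (n_3 = 5)
R_4 = 46 (n_4 = 5)
Step 3: H = 12/(N(N+1)) * sum(R_i^2/n_i) - 3(N+1)
     = 12/(18*19) * (31^2/4 + 29.5^2/4 + 64.5^2/5 + 46^2/5) - 3*19
     = 0.035088 * 1713.06 - 57
     = 3.107456.
Step 4: Ties present; correction factor C = 1 - 42/(18^3 - 18) = 0.992776. Corrected H = 3.107456 / 0.992776 = 3.130068.
Step 5: Under H0, H ~ chi^2(3); p-value = 0.372003.
Step 6: alpha = 0.05. fail to reject H0.

H = 3.1301, df = 3, p = 0.372003, fail to reject H0.


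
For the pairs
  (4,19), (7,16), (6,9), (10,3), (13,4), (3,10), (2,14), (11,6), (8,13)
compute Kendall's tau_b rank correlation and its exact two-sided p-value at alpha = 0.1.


Step 1: Enumerate the 36 unordered pairs (i,j) with i<j and classify each by sign(x_j-x_i) * sign(y_j-y_i).
  (1,2):dx=+3,dy=-3->D; (1,3):dx=+2,dy=-10->D; (1,4):dx=+6,dy=-16->D; (1,5):dx=+9,dy=-15->D
  (1,6):dx=-1,dy=-9->C; (1,7):dx=-2,dy=-5->C; (1,8):dx=+7,dy=-13->D; (1,9):dx=+4,dy=-6->D
  (2,3):dx=-1,dy=-7->C; (2,4):dx=+3,dy=-13->D; (2,5):dx=+6,dy=-12->D; (2,6):dx=-4,dy=-6->C
  (2,7):dx=-5,dy=-2->C; (2,8):dx=+4,dy=-10->D; (2,9):dx=+1,dy=-3->D; (3,4):dx=+4,dy=-6->D
  (3,5):dx=+7,dy=-5->D; (3,6):dx=-3,dy=+1->D; (3,7):dx=-4,dy=+5->D; (3,8):dx=+5,dy=-3->D
  (3,9):dx=+2,dy=+4->C; (4,5):dx=+3,dy=+1->C; (4,6):dx=-7,dy=+7->D; (4,7):dx=-8,dy=+11->D
  (4,8):dx=+1,dy=+3->C; (4,9):dx=-2,dy=+10->D; (5,6):dx=-10,dy=+6->D; (5,7):dx=-11,dy=+10->D
  (5,8):dx=-2,dy=+2->D; (5,9):dx=-5,dy=+9->D; (6,7):dx=-1,dy=+4->D; (6,8):dx=+8,dy=-4->D
  (6,9):dx=+5,dy=+3->C; (7,8):dx=+9,dy=-8->D; (7,9):dx=+6,dy=-1->D; (8,9):dx=-3,dy=+7->D
Step 2: C = 9, D = 27, total pairs = 36.
Step 3: tau = (C - D)/(n(n-1)/2) = (9 - 27)/36 = -0.500000.
Step 4: Exact two-sided p-value (enumerate n! = 362880 permutations of y under H0): p = 0.075176.
Step 5: alpha = 0.1. reject H0.

tau_b = -0.5000 (C=9, D=27), p = 0.075176, reject H0.


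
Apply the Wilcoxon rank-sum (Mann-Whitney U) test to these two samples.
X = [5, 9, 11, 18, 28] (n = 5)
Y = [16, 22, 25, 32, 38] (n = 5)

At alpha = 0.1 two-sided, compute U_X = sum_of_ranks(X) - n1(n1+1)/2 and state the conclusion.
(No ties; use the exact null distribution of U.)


Step 1: Combine and sort all 10 observations; assign midranks.
sorted (value, group): (5,X), (9,X), (11,X), (16,Y), (18,X), (22,Y), (25,Y), (28,X), (32,Y), (38,Y)
ranks: 5->1, 9->2, 11->3, 16->4, 18->5, 22->6, 25->7, 28->8, 32->9, 38->10
Step 2: Rank sum for X: R1 = 1 + 2 + 3 + 5 + 8 = 19.
Step 3: U_X = R1 - n1(n1+1)/2 = 19 - 5*6/2 = 19 - 15 = 4.
       U_Y = n1*n2 - U_X = 25 - 4 = 21.
Step 4: No ties, so the exact null distribution of U (based on enumerating the C(10,5) = 252 equally likely rank assignments) gives the two-sided p-value.
Step 5: p-value = 0.095238; compare to alpha = 0.1. reject H0.

U_X = 4, p = 0.095238, reject H0 at alpha = 0.1.


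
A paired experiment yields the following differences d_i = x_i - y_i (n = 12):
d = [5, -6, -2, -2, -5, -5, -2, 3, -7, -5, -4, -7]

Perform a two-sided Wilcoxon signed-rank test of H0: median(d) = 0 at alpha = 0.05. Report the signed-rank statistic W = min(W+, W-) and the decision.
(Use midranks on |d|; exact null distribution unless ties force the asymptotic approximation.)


Step 1: Drop any zero differences (none here) and take |d_i|.
|d| = [5, 6, 2, 2, 5, 5, 2, 3, 7, 5, 4, 7]
Step 2: Midrank |d_i| (ties get averaged ranks).
ranks: |5|->7.5, |6|->10, |2|->2, |2|->2, |5|->7.5, |5|->7.5, |2|->2, |3|->4, |7|->11.5, |5|->7.5, |4|->5, |7|->11.5
Step 3: Attach original signs; sum ranks with positive sign and with negative sign.
W+ = 7.5 + 4 = 11.5
W- = 10 + 2 + 2 + 7.5 + 7.5 + 2 + 11.5 + 7.5 + 5 + 11.5 = 66.5
(Check: W+ + W- = 78 should equal n(n+1)/2 = 78.)
Step 4: Test statistic W = min(W+, W-) = 11.5.
Step 5: Ties in |d|, so use the tie-corrected normal approximation.
        E[W] = n(n+1)/4 = 12*13/4 = 39.
        Tie groups: |d|=2 (t=3), |d|=5 (t=4), |d|=7 (t=2); sum(t^3 - t) = 90.
        Var[W] = n(n+1)(2n+1)/24 - sum(t^3-t)/48 = 3900/24 - 90/48 = 160.625.
        z = (W - E[W]) / sqrt(Var[W]) = (11.5 - 39) / 12.6738 = -2.1698.
        Two-sided p = 2*Phi(z) = 0.030020.
Step 6: alpha = 0.05. reject H0.

W+ = 11.5, W- = 66.5, W = min = 11.5, p = 0.030020, reject H0.


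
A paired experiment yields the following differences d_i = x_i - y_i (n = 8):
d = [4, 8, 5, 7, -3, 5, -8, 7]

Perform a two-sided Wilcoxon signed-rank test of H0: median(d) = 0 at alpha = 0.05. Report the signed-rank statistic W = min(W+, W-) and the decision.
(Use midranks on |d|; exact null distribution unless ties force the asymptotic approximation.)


Step 1: Drop any zero differences (none here) and take |d_i|.
|d| = [4, 8, 5, 7, 3, 5, 8, 7]
Step 2: Midrank |d_i| (ties get averaged ranks).
ranks: |4|->2, |8|->7.5, |5|->3.5, |7|->5.5, |3|->1, |5|->3.5, |8|->7.5, |7|->5.5
Step 3: Attach original signs; sum ranks with positive sign and with negative sign.
W+ = 2 + 7.5 + 3.5 + 5.5 + 3.5 + 5.5 = 27.5
W- = 1 + 7.5 = 8.5
(Check: W+ + W- = 36 should equal n(n+1)/2 = 36.)
Step 4: Test statistic W = min(W+, W-) = 8.5.
Step 5: Ties in |d|, so use the tie-corrected normal approximation.
        E[W] = n(n+1)/4 = 8*9/4 = 18.
        Tie groups: |d|=5 (t=2), |d|=7 (t=2), |d|=8 (t=2); sum(t^3 - t) = 18.
        Var[W] = n(n+1)(2n+1)/24 - sum(t^3-t)/48 = 1224/24 - 18/48 = 50.625.
        z = (W - E[W]) / sqrt(Var[W]) = (8.5 - 18) / 7.1151 = -1.3352.
        Two-sided p = 2*Phi(z) = 0.181816.
Step 6: alpha = 0.05. fail to reject H0.

W+ = 27.5, W- = 8.5, W = min = 8.5, p = 0.181816, fail to reject H0.


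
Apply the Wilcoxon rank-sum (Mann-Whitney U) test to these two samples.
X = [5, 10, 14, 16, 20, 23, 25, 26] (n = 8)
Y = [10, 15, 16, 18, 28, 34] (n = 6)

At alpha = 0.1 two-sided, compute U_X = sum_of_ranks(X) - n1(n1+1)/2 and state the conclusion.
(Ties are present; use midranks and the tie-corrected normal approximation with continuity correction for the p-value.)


Step 1: Combine and sort all 14 observations; assign midranks.
sorted (value, group): (5,X), (10,X), (10,Y), (14,X), (15,Y), (16,X), (16,Y), (18,Y), (20,X), (23,X), (25,X), (26,X), (28,Y), (34,Y)
ranks: 5->1, 10->2.5, 10->2.5, 14->4, 15->5, 16->6.5, 16->6.5, 18->8, 20->9, 23->10, 25->11, 26->12, 28->13, 34->14
Step 2: Rank sum for X: R1 = 1 + 2.5 + 4 + 6.5 + 9 + 10 + 11 + 12 = 56.
Step 3: U_X = R1 - n1(n1+1)/2 = 56 - 8*9/2 = 56 - 36 = 20.
       U_Y = n1*n2 - U_X = 48 - 20 = 28.
Step 4: Ties are present, so use the tie-corrected normal approximation (with continuity correction) for the p-value.
Step 5: p-value = 0.650661; compare to alpha = 0.1. fail to reject H0.

U_X = 20, p = 0.650661, fail to reject H0 at alpha = 0.1.


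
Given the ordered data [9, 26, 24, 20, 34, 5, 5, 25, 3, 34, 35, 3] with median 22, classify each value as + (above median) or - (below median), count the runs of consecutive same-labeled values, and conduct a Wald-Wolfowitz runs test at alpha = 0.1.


Step 1: Compute median = 22; label A = above, B = below.
Labels in order: BAABABBABAAB  (n_A = 6, n_B = 6)
Step 2: Count runs R = 9.
Step 3: Under H0 (random ordering), E[R] = 2*n_A*n_B/(n_A+n_B) + 1 = 2*6*6/12 + 1 = 7.0000.
        Var[R] = 2*n_A*n_B*(2*n_A*n_B - n_A - n_B) / ((n_A+n_B)^2 * (n_A+n_B-1)) = 4320/1584 = 2.7273.
        SD[R] = 1.6514.
Step 4: Continuity-corrected z = (R - 0.5 - E[R]) / SD[R] = (9 - 0.5 - 7.0000) / 1.6514 = 0.9083.
Step 5: Two-sided p-value via normal approximation = 2*(1 - Phi(|z|)) = 0.363722.
Step 6: alpha = 0.1. fail to reject H0.

R = 9, z = 0.9083, p = 0.363722, fail to reject H0.


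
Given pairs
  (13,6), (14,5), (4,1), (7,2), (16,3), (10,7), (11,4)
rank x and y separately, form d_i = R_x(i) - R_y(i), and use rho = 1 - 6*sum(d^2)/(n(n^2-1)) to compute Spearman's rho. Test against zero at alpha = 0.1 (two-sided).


Step 1: Rank x and y separately (midranks; no ties here).
rank(x): 13->5, 14->6, 4->1, 7->2, 16->7, 10->3, 11->4
rank(y): 6->6, 5->5, 1->1, 2->2, 3->3, 7->7, 4->4
Step 2: d_i = R_x(i) - R_y(i); compute d_i^2.
  (5-6)^2=1, (6-5)^2=1, (1-1)^2=0, (2-2)^2=0, (7-3)^2=16, (3-7)^2=16, (4-4)^2=0
sum(d^2) = 34.
Step 3: rho = 1 - 6*34 / (7*(7^2 - 1)) = 1 - 204/336 = 0.392857.
Step 4: Under H0, t = rho * sqrt((n-2)/(1-rho^2)) = 0.9553 ~ t(5).
Step 5: Two-sided p-value from the t-distribution with 5 df = 0.383317.
Step 6: alpha = 0.1. fail to reject H0.

rho = 0.3929, p = 0.383317, fail to reject H0 at alpha = 0.1.


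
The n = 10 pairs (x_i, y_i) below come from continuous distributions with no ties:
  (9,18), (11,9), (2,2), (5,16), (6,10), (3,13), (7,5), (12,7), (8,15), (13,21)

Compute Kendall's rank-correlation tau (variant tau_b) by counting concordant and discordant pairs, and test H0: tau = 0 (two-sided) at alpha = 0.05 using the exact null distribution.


Step 1: Enumerate the 45 unordered pairs (i,j) with i<j and classify each by sign(x_j-x_i) * sign(y_j-y_i).
  (1,2):dx=+2,dy=-9->D; (1,3):dx=-7,dy=-16->C; (1,4):dx=-4,dy=-2->C; (1,5):dx=-3,dy=-8->C
  (1,6):dx=-6,dy=-5->C; (1,7):dx=-2,dy=-13->C; (1,8):dx=+3,dy=-11->D; (1,9):dx=-1,dy=-3->C
  (1,10):dx=+4,dy=+3->C; (2,3):dx=-9,dy=-7->C; (2,4):dx=-6,dy=+7->D; (2,5):dx=-5,dy=+1->D
  (2,6):dx=-8,dy=+4->D; (2,7):dx=-4,dy=-4->C; (2,8):dx=+1,dy=-2->D; (2,9):dx=-3,dy=+6->D
  (2,10):dx=+2,dy=+12->C; (3,4):dx=+3,dy=+14->C; (3,5):dx=+4,dy=+8->C; (3,6):dx=+1,dy=+11->C
  (3,7):dx=+5,dy=+3->C; (3,8):dx=+10,dy=+5->C; (3,9):dx=+6,dy=+13->C; (3,10):dx=+11,dy=+19->C
  (4,5):dx=+1,dy=-6->D; (4,6):dx=-2,dy=-3->C; (4,7):dx=+2,dy=-11->D; (4,8):dx=+7,dy=-9->D
  (4,9):dx=+3,dy=-1->D; (4,10):dx=+8,dy=+5->C; (5,6):dx=-3,dy=+3->D; (5,7):dx=+1,dy=-5->D
  (5,8):dx=+6,dy=-3->D; (5,9):dx=+2,dy=+5->C; (5,10):dx=+7,dy=+11->C; (6,7):dx=+4,dy=-8->D
  (6,8):dx=+9,dy=-6->D; (6,9):dx=+5,dy=+2->C; (6,10):dx=+10,dy=+8->C; (7,8):dx=+5,dy=+2->C
  (7,9):dx=+1,dy=+10->C; (7,10):dx=+6,dy=+16->C; (8,9):dx=-4,dy=+8->D; (8,10):dx=+1,dy=+14->C
  (9,10):dx=+5,dy=+6->C
Step 2: C = 28, D = 17, total pairs = 45.
Step 3: tau = (C - D)/(n(n-1)/2) = (28 - 17)/45 = 0.244444.
Step 4: Exact two-sided p-value (enumerate n! = 3628800 permutations of y under H0): p = 0.380720.
Step 5: alpha = 0.05. fail to reject H0.

tau_b = 0.2444 (C=28, D=17), p = 0.380720, fail to reject H0.


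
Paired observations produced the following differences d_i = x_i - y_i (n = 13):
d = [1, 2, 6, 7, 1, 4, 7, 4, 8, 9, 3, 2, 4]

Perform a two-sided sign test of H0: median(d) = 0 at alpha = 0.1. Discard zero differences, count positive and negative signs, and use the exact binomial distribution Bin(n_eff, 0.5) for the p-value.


Step 1: Discard zero differences. Original n = 13; n_eff = number of nonzero differences = 13.
Nonzero differences (with sign): +1, +2, +6, +7, +1, +4, +7, +4, +8, +9, +3, +2, +4
Step 2: Count signs: positive = 13, negative = 0.
Step 3: Under H0: P(positive) = 0.5, so the number of positives S ~ Bin(13, 0.5).
Step 4: Two-sided exact p-value = sum of Bin(13,0.5) probabilities at or below the observed probability = 0.000244.
Step 5: alpha = 0.1. reject H0.

n_eff = 13, pos = 13, neg = 0, p = 0.000244, reject H0.


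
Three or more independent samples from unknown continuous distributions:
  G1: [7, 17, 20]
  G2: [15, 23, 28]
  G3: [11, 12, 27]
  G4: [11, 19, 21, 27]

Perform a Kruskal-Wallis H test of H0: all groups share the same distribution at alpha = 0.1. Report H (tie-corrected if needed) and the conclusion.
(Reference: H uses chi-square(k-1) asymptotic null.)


Step 1: Combine all N = 13 observations and assign midranks.
sorted (value, group, rank): (7,G1,1), (11,G3,2.5), (11,G4,2.5), (12,G3,4), (15,G2,5), (17,G1,6), (19,G4,7), (20,G1,8), (21,G4,9), (23,G2,10), (27,G3,11.5), (27,G4,11.5), (28,G2,13)
Step 2: Sum ranks within each group.
R_1 = 15 (n_1 = 3)
R_2 = 28 (n_2 = 3)
R_3 = 18 (n_3 = 3)
R_4 = 30 (n_4 = 4)
Step 3: H = 12/(N(N+1)) * sum(R_i^2/n_i) - 3(N+1)
     = 12/(13*14) * (15^2/3 + 28^2/3 + 18^2/3 + 30^2/4) - 3*14
     = 0.065934 * 669.333 - 42
     = 2.131868.
Step 4: Ties present; correction factor C = 1 - 12/(13^3 - 13) = 0.994505. Corrected H = 2.131868 / 0.994505 = 2.143646.
Step 5: Under H0, H ~ chi^2(3); p-value = 0.543133.
Step 6: alpha = 0.1. fail to reject H0.

H = 2.1436, df = 3, p = 0.543133, fail to reject H0.


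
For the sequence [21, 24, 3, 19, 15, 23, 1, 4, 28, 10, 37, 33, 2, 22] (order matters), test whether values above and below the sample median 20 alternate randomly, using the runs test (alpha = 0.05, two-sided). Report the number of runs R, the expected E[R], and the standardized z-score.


Step 1: Compute median = 20; label A = above, B = below.
Labels in order: AABBBABBABAABA  (n_A = 7, n_B = 7)
Step 2: Count runs R = 9.
Step 3: Under H0 (random ordering), E[R] = 2*n_A*n_B/(n_A+n_B) + 1 = 2*7*7/14 + 1 = 8.0000.
        Var[R] = 2*n_A*n_B*(2*n_A*n_B - n_A - n_B) / ((n_A+n_B)^2 * (n_A+n_B-1)) = 8232/2548 = 3.2308.
        SD[R] = 1.7974.
Step 4: Continuity-corrected z = (R - 0.5 - E[R]) / SD[R] = (9 - 0.5 - 8.0000) / 1.7974 = 0.2782.
Step 5: Two-sided p-value via normal approximation = 2*(1 - Phi(|z|)) = 0.780879.
Step 6: alpha = 0.05. fail to reject H0.

R = 9, z = 0.2782, p = 0.780879, fail to reject H0.


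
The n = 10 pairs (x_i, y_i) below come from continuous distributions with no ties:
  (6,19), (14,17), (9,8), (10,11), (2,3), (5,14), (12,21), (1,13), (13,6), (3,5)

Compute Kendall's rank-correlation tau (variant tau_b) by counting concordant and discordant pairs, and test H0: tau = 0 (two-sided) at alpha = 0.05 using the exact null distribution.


Step 1: Enumerate the 45 unordered pairs (i,j) with i<j and classify each by sign(x_j-x_i) * sign(y_j-y_i).
  (1,2):dx=+8,dy=-2->D; (1,3):dx=+3,dy=-11->D; (1,4):dx=+4,dy=-8->D; (1,5):dx=-4,dy=-16->C
  (1,6):dx=-1,dy=-5->C; (1,7):dx=+6,dy=+2->C; (1,8):dx=-5,dy=-6->C; (1,9):dx=+7,dy=-13->D
  (1,10):dx=-3,dy=-14->C; (2,3):dx=-5,dy=-9->C; (2,4):dx=-4,dy=-6->C; (2,5):dx=-12,dy=-14->C
  (2,6):dx=-9,dy=-3->C; (2,7):dx=-2,dy=+4->D; (2,8):dx=-13,dy=-4->C; (2,9):dx=-1,dy=-11->C
  (2,10):dx=-11,dy=-12->C; (3,4):dx=+1,dy=+3->C; (3,5):dx=-7,dy=-5->C; (3,6):dx=-4,dy=+6->D
  (3,7):dx=+3,dy=+13->C; (3,8):dx=-8,dy=+5->D; (3,9):dx=+4,dy=-2->D; (3,10):dx=-6,dy=-3->C
  (4,5):dx=-8,dy=-8->C; (4,6):dx=-5,dy=+3->D; (4,7):dx=+2,dy=+10->C; (4,8):dx=-9,dy=+2->D
  (4,9):dx=+3,dy=-5->D; (4,10):dx=-7,dy=-6->C; (5,6):dx=+3,dy=+11->C; (5,7):dx=+10,dy=+18->C
  (5,8):dx=-1,dy=+10->D; (5,9):dx=+11,dy=+3->C; (5,10):dx=+1,dy=+2->C; (6,7):dx=+7,dy=+7->C
  (6,8):dx=-4,dy=-1->C; (6,9):dx=+8,dy=-8->D; (6,10):dx=-2,dy=-9->C; (7,8):dx=-11,dy=-8->C
  (7,9):dx=+1,dy=-15->D; (7,10):dx=-9,dy=-16->C; (8,9):dx=+12,dy=-7->D; (8,10):dx=+2,dy=-8->D
  (9,10):dx=-10,dy=-1->C
Step 2: C = 29, D = 16, total pairs = 45.
Step 3: tau = (C - D)/(n(n-1)/2) = (29 - 16)/45 = 0.288889.
Step 4: Exact two-sided p-value (enumerate n! = 3628800 permutations of y under H0): p = 0.291248.
Step 5: alpha = 0.05. fail to reject H0.

tau_b = 0.2889 (C=29, D=16), p = 0.291248, fail to reject H0.


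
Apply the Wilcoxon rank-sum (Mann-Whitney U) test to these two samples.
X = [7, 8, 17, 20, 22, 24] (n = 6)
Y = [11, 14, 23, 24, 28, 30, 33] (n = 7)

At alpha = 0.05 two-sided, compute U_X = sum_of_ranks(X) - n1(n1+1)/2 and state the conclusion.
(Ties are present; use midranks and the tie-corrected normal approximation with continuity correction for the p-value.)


Step 1: Combine and sort all 13 observations; assign midranks.
sorted (value, group): (7,X), (8,X), (11,Y), (14,Y), (17,X), (20,X), (22,X), (23,Y), (24,X), (24,Y), (28,Y), (30,Y), (33,Y)
ranks: 7->1, 8->2, 11->3, 14->4, 17->5, 20->6, 22->7, 23->8, 24->9.5, 24->9.5, 28->11, 30->12, 33->13
Step 2: Rank sum for X: R1 = 1 + 2 + 5 + 6 + 7 + 9.5 = 30.5.
Step 3: U_X = R1 - n1(n1+1)/2 = 30.5 - 6*7/2 = 30.5 - 21 = 9.5.
       U_Y = n1*n2 - U_X = 42 - 9.5 = 32.5.
Step 4: Ties are present, so use the tie-corrected normal approximation (with continuity correction) for the p-value.
Step 5: p-value = 0.115582; compare to alpha = 0.05. fail to reject H0.

U_X = 9.5, p = 0.115582, fail to reject H0 at alpha = 0.05.


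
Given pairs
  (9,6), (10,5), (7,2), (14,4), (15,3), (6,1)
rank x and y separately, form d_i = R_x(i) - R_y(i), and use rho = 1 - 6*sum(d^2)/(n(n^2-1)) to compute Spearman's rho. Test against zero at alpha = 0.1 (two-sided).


Step 1: Rank x and y separately (midranks; no ties here).
rank(x): 9->3, 10->4, 7->2, 14->5, 15->6, 6->1
rank(y): 6->6, 5->5, 2->2, 4->4, 3->3, 1->1
Step 2: d_i = R_x(i) - R_y(i); compute d_i^2.
  (3-6)^2=9, (4-5)^2=1, (2-2)^2=0, (5-4)^2=1, (6-3)^2=9, (1-1)^2=0
sum(d^2) = 20.
Step 3: rho = 1 - 6*20 / (6*(6^2 - 1)) = 1 - 120/210 = 0.428571.
Step 4: Under H0, t = rho * sqrt((n-2)/(1-rho^2)) = 0.9487 ~ t(4).
Step 5: Two-sided p-value from the t-distribution with 4 df = 0.396501.
Step 6: alpha = 0.1. fail to reject H0.

rho = 0.4286, p = 0.396501, fail to reject H0 at alpha = 0.1.


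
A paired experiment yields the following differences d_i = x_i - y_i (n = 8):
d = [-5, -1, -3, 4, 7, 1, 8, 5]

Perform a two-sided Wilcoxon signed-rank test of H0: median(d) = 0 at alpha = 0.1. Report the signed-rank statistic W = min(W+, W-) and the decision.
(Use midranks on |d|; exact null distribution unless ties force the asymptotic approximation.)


Step 1: Drop any zero differences (none here) and take |d_i|.
|d| = [5, 1, 3, 4, 7, 1, 8, 5]
Step 2: Midrank |d_i| (ties get averaged ranks).
ranks: |5|->5.5, |1|->1.5, |3|->3, |4|->4, |7|->7, |1|->1.5, |8|->8, |5|->5.5
Step 3: Attach original signs; sum ranks with positive sign and with negative sign.
W+ = 4 + 7 + 1.5 + 8 + 5.5 = 26
W- = 5.5 + 1.5 + 3 = 10
(Check: W+ + W- = 36 should equal n(n+1)/2 = 36.)
Step 4: Test statistic W = min(W+, W-) = 10.
Step 5: Ties in |d|, so use the tie-corrected normal approximation.
        E[W] = n(n+1)/4 = 8*9/4 = 18.
        Tie groups: |d|=1 (t=2), |d|=5 (t=2); sum(t^3 - t) = 12.
        Var[W] = n(n+1)(2n+1)/24 - sum(t^3-t)/48 = 1224/24 - 12/48 = 50.75.
        z = (W - E[W]) / sqrt(Var[W]) = (10 - 18) / 7.1239 = -1.1230.
        Two-sided p = 2*Phi(z) = 0.261446.
Step 6: alpha = 0.1. fail to reject H0.

W+ = 26, W- = 10, W = min = 10, p = 0.261446, fail to reject H0.


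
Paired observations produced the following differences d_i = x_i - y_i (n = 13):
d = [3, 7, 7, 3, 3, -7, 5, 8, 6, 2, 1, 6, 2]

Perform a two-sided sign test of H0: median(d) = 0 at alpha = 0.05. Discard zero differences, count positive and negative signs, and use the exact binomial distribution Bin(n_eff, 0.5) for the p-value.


Step 1: Discard zero differences. Original n = 13; n_eff = number of nonzero differences = 13.
Nonzero differences (with sign): +3, +7, +7, +3, +3, -7, +5, +8, +6, +2, +1, +6, +2
Step 2: Count signs: positive = 12, negative = 1.
Step 3: Under H0: P(positive) = 0.5, so the number of positives S ~ Bin(13, 0.5).
Step 4: Two-sided exact p-value = sum of Bin(13,0.5) probabilities at or below the observed probability = 0.003418.
Step 5: alpha = 0.05. reject H0.

n_eff = 13, pos = 12, neg = 1, p = 0.003418, reject H0.


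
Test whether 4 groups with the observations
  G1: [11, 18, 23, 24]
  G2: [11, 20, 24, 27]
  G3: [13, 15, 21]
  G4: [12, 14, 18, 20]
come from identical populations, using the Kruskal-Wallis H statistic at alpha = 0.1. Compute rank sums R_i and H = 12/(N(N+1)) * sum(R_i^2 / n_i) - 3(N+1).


Step 1: Combine all N = 15 observations and assign midranks.
sorted (value, group, rank): (11,G1,1.5), (11,G2,1.5), (12,G4,3), (13,G3,4), (14,G4,5), (15,G3,6), (18,G1,7.5), (18,G4,7.5), (20,G2,9.5), (20,G4,9.5), (21,G3,11), (23,G1,12), (24,G1,13.5), (24,G2,13.5), (27,G2,15)
Step 2: Sum ranks within each group.
R_1 = 34.5 (n_1 = 4)
R_2 = 39.5 (n_2 = 4)
R_3 = 21 (n_3 = 3)
R_4 = 25 (n_4 = 4)
Step 3: H = 12/(N(N+1)) * sum(R_i^2/n_i) - 3(N+1)
     = 12/(15*16) * (34.5^2/4 + 39.5^2/4 + 21^2/3 + 25^2/4) - 3*16
     = 0.050000 * 990.875 - 48
     = 1.543750.
Step 4: Ties present; correction factor C = 1 - 24/(15^3 - 15) = 0.992857. Corrected H = 1.543750 / 0.992857 = 1.554856.
Step 5: Under H0, H ~ chi^2(3); p-value = 0.669669.
Step 6: alpha = 0.1. fail to reject H0.

H = 1.5549, df = 3, p = 0.669669, fail to reject H0.


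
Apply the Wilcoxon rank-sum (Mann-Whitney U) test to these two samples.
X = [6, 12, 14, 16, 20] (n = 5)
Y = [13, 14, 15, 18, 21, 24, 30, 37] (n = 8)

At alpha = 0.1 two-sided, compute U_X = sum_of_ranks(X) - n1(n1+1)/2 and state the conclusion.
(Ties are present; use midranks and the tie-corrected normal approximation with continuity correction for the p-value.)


Step 1: Combine and sort all 13 observations; assign midranks.
sorted (value, group): (6,X), (12,X), (13,Y), (14,X), (14,Y), (15,Y), (16,X), (18,Y), (20,X), (21,Y), (24,Y), (30,Y), (37,Y)
ranks: 6->1, 12->2, 13->3, 14->4.5, 14->4.5, 15->6, 16->7, 18->8, 20->9, 21->10, 24->11, 30->12, 37->13
Step 2: Rank sum for X: R1 = 1 + 2 + 4.5 + 7 + 9 = 23.5.
Step 3: U_X = R1 - n1(n1+1)/2 = 23.5 - 5*6/2 = 23.5 - 15 = 8.5.
       U_Y = n1*n2 - U_X = 40 - 8.5 = 31.5.
Step 4: Ties are present, so use the tie-corrected normal approximation (with continuity correction) for the p-value.
Step 5: p-value = 0.106864; compare to alpha = 0.1. fail to reject H0.

U_X = 8.5, p = 0.106864, fail to reject H0 at alpha = 0.1.


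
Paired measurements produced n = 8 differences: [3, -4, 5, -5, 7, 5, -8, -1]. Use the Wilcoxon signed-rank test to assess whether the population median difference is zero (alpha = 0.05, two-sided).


Step 1: Drop any zero differences (none here) and take |d_i|.
|d| = [3, 4, 5, 5, 7, 5, 8, 1]
Step 2: Midrank |d_i| (ties get averaged ranks).
ranks: |3|->2, |4|->3, |5|->5, |5|->5, |7|->7, |5|->5, |8|->8, |1|->1
Step 3: Attach original signs; sum ranks with positive sign and with negative sign.
W+ = 2 + 5 + 7 + 5 = 19
W- = 3 + 5 + 8 + 1 = 17
(Check: W+ + W- = 36 should equal n(n+1)/2 = 36.)
Step 4: Test statistic W = min(W+, W-) = 17.
Step 5: Ties in |d|, so use the tie-corrected normal approximation.
        E[W] = n(n+1)/4 = 8*9/4 = 18.
        Tie groups: |d|=5 (t=3); sum(t^3 - t) = 24.
        Var[W] = n(n+1)(2n+1)/24 - sum(t^3-t)/48 = 1224/24 - 24/48 = 50.5.
        z = (W - E[W]) / sqrt(Var[W]) = (17 - 18) / 7.1063 = -0.1407.
        Two-sided p = 2*Phi(z) = 0.888092.
Step 6: alpha = 0.05. fail to reject H0.

W+ = 19, W- = 17, W = min = 17, p = 0.888092, fail to reject H0.


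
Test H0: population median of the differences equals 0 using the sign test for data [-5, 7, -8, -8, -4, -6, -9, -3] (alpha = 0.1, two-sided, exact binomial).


Step 1: Discard zero differences. Original n = 8; n_eff = number of nonzero differences = 8.
Nonzero differences (with sign): -5, +7, -8, -8, -4, -6, -9, -3
Step 2: Count signs: positive = 1, negative = 7.
Step 3: Under H0: P(positive) = 0.5, so the number of positives S ~ Bin(8, 0.5).
Step 4: Two-sided exact p-value = sum of Bin(8,0.5) probabilities at or below the observed probability = 0.070312.
Step 5: alpha = 0.1. reject H0.

n_eff = 8, pos = 1, neg = 7, p = 0.070312, reject H0.


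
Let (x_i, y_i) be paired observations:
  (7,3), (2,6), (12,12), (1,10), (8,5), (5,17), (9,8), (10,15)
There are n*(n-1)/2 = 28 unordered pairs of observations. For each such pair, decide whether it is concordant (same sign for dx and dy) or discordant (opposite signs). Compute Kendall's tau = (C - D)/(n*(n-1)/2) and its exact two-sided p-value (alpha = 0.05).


Step 1: Enumerate the 28 unordered pairs (i,j) with i<j and classify each by sign(x_j-x_i) * sign(y_j-y_i).
  (1,2):dx=-5,dy=+3->D; (1,3):dx=+5,dy=+9->C; (1,4):dx=-6,dy=+7->D; (1,5):dx=+1,dy=+2->C
  (1,6):dx=-2,dy=+14->D; (1,7):dx=+2,dy=+5->C; (1,8):dx=+3,dy=+12->C; (2,3):dx=+10,dy=+6->C
  (2,4):dx=-1,dy=+4->D; (2,5):dx=+6,dy=-1->D; (2,6):dx=+3,dy=+11->C; (2,7):dx=+7,dy=+2->C
  (2,8):dx=+8,dy=+9->C; (3,4):dx=-11,dy=-2->C; (3,5):dx=-4,dy=-7->C; (3,6):dx=-7,dy=+5->D
  (3,7):dx=-3,dy=-4->C; (3,8):dx=-2,dy=+3->D; (4,5):dx=+7,dy=-5->D; (4,6):dx=+4,dy=+7->C
  (4,7):dx=+8,dy=-2->D; (4,8):dx=+9,dy=+5->C; (5,6):dx=-3,dy=+12->D; (5,7):dx=+1,dy=+3->C
  (5,8):dx=+2,dy=+10->C; (6,7):dx=+4,dy=-9->D; (6,8):dx=+5,dy=-2->D; (7,8):dx=+1,dy=+7->C
Step 2: C = 16, D = 12, total pairs = 28.
Step 3: tau = (C - D)/(n(n-1)/2) = (16 - 12)/28 = 0.142857.
Step 4: Exact two-sided p-value (enumerate n! = 40320 permutations of y under H0): p = 0.719544.
Step 5: alpha = 0.05. fail to reject H0.

tau_b = 0.1429 (C=16, D=12), p = 0.719544, fail to reject H0.


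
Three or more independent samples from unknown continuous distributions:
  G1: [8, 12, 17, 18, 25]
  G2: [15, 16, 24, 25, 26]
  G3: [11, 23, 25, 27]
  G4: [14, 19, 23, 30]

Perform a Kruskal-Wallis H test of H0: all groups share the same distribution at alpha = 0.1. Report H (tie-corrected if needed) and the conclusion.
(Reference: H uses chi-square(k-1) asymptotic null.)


Step 1: Combine all N = 18 observations and assign midranks.
sorted (value, group, rank): (8,G1,1), (11,G3,2), (12,G1,3), (14,G4,4), (15,G2,5), (16,G2,6), (17,G1,7), (18,G1,8), (19,G4,9), (23,G3,10.5), (23,G4,10.5), (24,G2,12), (25,G1,14), (25,G2,14), (25,G3,14), (26,G2,16), (27,G3,17), (30,G4,18)
Step 2: Sum ranks within each group.
R_1 = 33 (n_1 = 5)
R_2 = 53 (n_2 = 5)
R_3 = 43.5 (n_3 = 4)
R_4 = 41.5 (n_4 = 4)
Step 3: H = 12/(N(N+1)) * sum(R_i^2/n_i) - 3(N+1)
     = 12/(18*19) * (33^2/5 + 53^2/5 + 43.5^2/4 + 41.5^2/4) - 3*19
     = 0.035088 * 1683.22 - 57
     = 2.060526.
Step 4: Ties present; correction factor C = 1 - 30/(18^3 - 18) = 0.994840. Corrected H = 2.060526 / 0.994840 = 2.071214.
Step 5: Under H0, H ~ chi^2(3); p-value = 0.557758.
Step 6: alpha = 0.1. fail to reject H0.

H = 2.0712, df = 3, p = 0.557758, fail to reject H0.


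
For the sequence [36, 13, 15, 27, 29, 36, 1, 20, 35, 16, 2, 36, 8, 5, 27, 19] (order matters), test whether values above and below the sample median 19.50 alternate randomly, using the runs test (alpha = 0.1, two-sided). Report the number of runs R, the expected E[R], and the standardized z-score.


Step 1: Compute median = 19.50; label A = above, B = below.
Labels in order: ABBAAABAABBABBAB  (n_A = 8, n_B = 8)
Step 2: Count runs R = 10.
Step 3: Under H0 (random ordering), E[R] = 2*n_A*n_B/(n_A+n_B) + 1 = 2*8*8/16 + 1 = 9.0000.
        Var[R] = 2*n_A*n_B*(2*n_A*n_B - n_A - n_B) / ((n_A+n_B)^2 * (n_A+n_B-1)) = 14336/3840 = 3.7333.
        SD[R] = 1.9322.
Step 4: Continuity-corrected z = (R - 0.5 - E[R]) / SD[R] = (10 - 0.5 - 9.0000) / 1.9322 = 0.2588.
Step 5: Two-sided p-value via normal approximation = 2*(1 - Phi(|z|)) = 0.795809.
Step 6: alpha = 0.1. fail to reject H0.

R = 10, z = 0.2588, p = 0.795809, fail to reject H0.


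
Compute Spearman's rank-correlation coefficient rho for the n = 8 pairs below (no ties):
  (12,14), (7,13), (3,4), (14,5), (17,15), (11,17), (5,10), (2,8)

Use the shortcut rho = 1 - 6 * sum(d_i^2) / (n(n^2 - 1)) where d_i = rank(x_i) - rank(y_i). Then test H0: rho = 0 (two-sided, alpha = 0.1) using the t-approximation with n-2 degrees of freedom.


Step 1: Rank x and y separately (midranks; no ties here).
rank(x): 12->6, 7->4, 3->2, 14->7, 17->8, 11->5, 5->3, 2->1
rank(y): 14->6, 13->5, 4->1, 5->2, 15->7, 17->8, 10->4, 8->3
Step 2: d_i = R_x(i) - R_y(i); compute d_i^2.
  (6-6)^2=0, (4-5)^2=1, (2-1)^2=1, (7-2)^2=25, (8-7)^2=1, (5-8)^2=9, (3-4)^2=1, (1-3)^2=4
sum(d^2) = 42.
Step 3: rho = 1 - 6*42 / (8*(8^2 - 1)) = 1 - 252/504 = 0.500000.
Step 4: Under H0, t = rho * sqrt((n-2)/(1-rho^2)) = 1.4142 ~ t(6).
Step 5: Two-sided p-value from the t-distribution with 6 df = 0.207031.
Step 6: alpha = 0.1. fail to reject H0.

rho = 0.5000, p = 0.207031, fail to reject H0 at alpha = 0.1.


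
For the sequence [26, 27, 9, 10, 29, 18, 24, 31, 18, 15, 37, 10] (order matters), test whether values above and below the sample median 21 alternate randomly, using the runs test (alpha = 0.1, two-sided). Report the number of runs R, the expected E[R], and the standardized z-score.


Step 1: Compute median = 21; label A = above, B = below.
Labels in order: AABBABAABBAB  (n_A = 6, n_B = 6)
Step 2: Count runs R = 8.
Step 3: Under H0 (random ordering), E[R] = 2*n_A*n_B/(n_A+n_B) + 1 = 2*6*6/12 + 1 = 7.0000.
        Var[R] = 2*n_A*n_B*(2*n_A*n_B - n_A - n_B) / ((n_A+n_B)^2 * (n_A+n_B-1)) = 4320/1584 = 2.7273.
        SD[R] = 1.6514.
Step 4: Continuity-corrected z = (R - 0.5 - E[R]) / SD[R] = (8 - 0.5 - 7.0000) / 1.6514 = 0.3028.
Step 5: Two-sided p-value via normal approximation = 2*(1 - Phi(|z|)) = 0.762069.
Step 6: alpha = 0.1. fail to reject H0.

R = 8, z = 0.3028, p = 0.762069, fail to reject H0.
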